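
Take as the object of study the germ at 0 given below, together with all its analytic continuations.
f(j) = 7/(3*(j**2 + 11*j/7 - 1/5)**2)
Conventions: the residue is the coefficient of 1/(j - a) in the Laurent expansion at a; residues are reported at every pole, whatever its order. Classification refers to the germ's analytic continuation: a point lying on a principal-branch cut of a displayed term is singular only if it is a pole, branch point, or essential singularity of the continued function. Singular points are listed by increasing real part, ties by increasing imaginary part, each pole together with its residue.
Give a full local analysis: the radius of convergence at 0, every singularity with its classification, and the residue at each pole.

Radius of convergence at 0: -11/14 + (3/70)*sqrt(445).
At -11/14 - (3/70)*sqrt(445): a pole of order 2; residue (24010/641601)*sqrt(445).
At -11/14 + (3/70)*sqrt(445): a pole of order 2; residue -(24010/641601)*sqrt(445).

Denominator factor (j**2 + 11*j/7 - 1/5)^2: discriminant 801/245, real irrational roots -11/14 + (3/70)*sqrt(445) and -11/14 - (3/70)*sqrt(445); poles of order 2, moduli -11/14 + (3/70)*sqrt(445) and 11/14 + (3/70)*sqrt(445).
The radius of convergence is the smallest modulus among the singular points: -11/14 + (3/70)*sqrt(445).
The factor j**2 + 11*j/7 - 1/5 splits as (j - a)(j - a') with a = -11/14 - (3/70)*sqrt(445), a' = -11/14 + (3/70)*sqrt(445). At the order-2 pole a set g(j) = (j - a)^2*f(j) = [7/3] / (j - a')^2.
Order-2 pole: residue = g'(a); g'(-11/14 - (3/70)*sqrt(445)) = (24010/641601)*sqrt(445), so the residue is (24010/641601)*sqrt(445).
The factor j**2 + 11*j/7 - 1/5 splits as (j - a)(j - a') with a = -11/14 + (3/70)*sqrt(445), a' = -11/14 - (3/70)*sqrt(445). At the order-2 pole a set g(j) = (j - a)^2*f(j) = [7/3] / (j - a')^2.
Order-2 pole: residue = g'(a); g'(-11/14 + (3/70)*sqrt(445)) = -(24010/641601)*sqrt(445), so the residue is -(24010/641601)*sqrt(445).
List the singular points by increasing real part (a conjugate pair: the negative imaginary part first).


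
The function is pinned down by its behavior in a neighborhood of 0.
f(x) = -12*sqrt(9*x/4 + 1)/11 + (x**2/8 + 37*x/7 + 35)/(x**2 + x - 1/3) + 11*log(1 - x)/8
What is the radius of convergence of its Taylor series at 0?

Denominator factor (x**2 + x - 1/3): discriminant 7/3, real irrational roots -1/2 + (1/6)*sqrt(21) and -1/2 - (1/6)*sqrt(21); poles of order 1, moduli -1/2 + (1/6)*sqrt(21) and 1/2 + (1/6)*sqrt(21).
Branch term (11/8)*log(1 - x/(1)): its argument vanishes at x = 1, a logarithmic branch point, modulus 1.
Branch term (-12/11)*sqrt(1 - x/(-4/9)): its argument vanishes at x = -4/9, a square-root branch point, modulus 4/9.
The radius of convergence is the smallest modulus among the singular points: -1/2 + (1/6)*sqrt(21).

The radius of convergence is -1/2 + (1/6)*sqrt(21).


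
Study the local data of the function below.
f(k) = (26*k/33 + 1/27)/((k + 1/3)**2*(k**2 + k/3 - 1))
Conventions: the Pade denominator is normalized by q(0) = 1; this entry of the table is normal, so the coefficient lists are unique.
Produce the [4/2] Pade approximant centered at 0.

Taylor coefficients needed (expand at 0): a_0 = -1/3, a_1 = -515/99, a_2 = 9349/297, a_3 = -133796/891, a_4 = 1636522/2673, a_5 = -18699518/8019, a_6 = 203822611/24057.
Write the denominator as Q(k) = 1 + q1*k + q2*k^2. Requiring Q*f - P = O(k^7) with deg P <= 4 kills the coefficients of k^5..k^6 in Q*f:
  k^5: a_5 + q1*a_4 + q2*a_3 = 0, i.e. -18699518/8019 + (1636522/2673)*q1 + (-133796/891)*q2 = 0.
  k^6: a_6 + q1*a_5 + q2*a_4 = 0, i.e. 203822611/24057 + (-18699518/8019)*q1 + (1636522/2673)*q2 = 0.
Solving this linear system: q1 = 42314720/6717099, q2 = 45475753/4478066.
The numerator is Q*f truncated at degree 4: P0 = a_0 = -1/3; P1 = a_1 + q1*a_0 = -179840435/24629363; P2 = a_2 + q1*a_1 + q2*a_0 = -20945529/4478066; P3 = a_3 + q1*a_2 + q2*a_1 = -231195051/49258726; P4 = a_4 + q1*a_3 + q2*a_2 = -692393805/49258726.

The Pade approximant has numerator coefficients [-1/3, -179840435/24629363, -20945529/4478066, -231195051/49258726, -692393805/49258726]; denominator coefficients [1, 42314720/6717099, 45475753/4478066].


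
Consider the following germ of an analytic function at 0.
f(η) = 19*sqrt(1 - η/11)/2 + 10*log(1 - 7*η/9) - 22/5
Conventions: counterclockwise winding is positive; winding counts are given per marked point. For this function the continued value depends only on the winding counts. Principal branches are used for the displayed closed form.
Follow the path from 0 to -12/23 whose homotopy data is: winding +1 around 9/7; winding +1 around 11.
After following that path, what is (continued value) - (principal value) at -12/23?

The rational part is single-valued and drops out of the difference; each branch term changes only by its own monodromy.
(10)*log(1 - η/(9/7)): each positive loop around 9/7 adds 2*pi*i to the log, so winding +1 contributes (10)*(1)*2*pi*i = (20)*pi*i.
(19/2)*sqrt(1 - η/(11)): winding +1 is odd, the square root flips sign, contributing -2*(19/2)*sqrt(1 - (-12/23)/(11)) = -2*(19/2)*sqrt(265/253) = -(19/253)*sqrt(67045).
Summing the contributions at η = -12/23 gives (-(19/253)*sqrt(67045)) + ((20)*pi)*i.

Continued minus principal equals (-(19/253)*sqrt(67045)) + ((20)*pi)*i.


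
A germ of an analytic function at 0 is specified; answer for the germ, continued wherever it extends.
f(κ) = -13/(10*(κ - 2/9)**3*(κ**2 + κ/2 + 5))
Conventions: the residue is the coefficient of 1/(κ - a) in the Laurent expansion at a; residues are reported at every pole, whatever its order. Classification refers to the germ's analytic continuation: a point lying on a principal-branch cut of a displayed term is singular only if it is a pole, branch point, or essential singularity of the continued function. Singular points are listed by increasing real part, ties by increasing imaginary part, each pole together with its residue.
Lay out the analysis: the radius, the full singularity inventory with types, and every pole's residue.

Denominator factor (κ**2 + κ/2 + 5): discriminant -79/4, complex-conjugate roots (-1/4) + ((1/4)*sqrt(79))*i and (-1/4) - ((1/4)*sqrt(79))*i; poles of order 1, moduli sqrt(5) and sqrt(5).
Denominator factor (κ - 2/9)^3: pole of order 3 at 2/9, modulus 2/9.
The radius of convergence is the smallest modulus among the singular points: 2/9.
The factor κ**2 + κ/2 + 5 splits as (κ - a)(κ - a') with a = (-1/4) - ((1/4)*sqrt(79))*i, a' = (-1/4) + ((1/4)*sqrt(79))*i. At the order-1 pole a set g(κ) = (κ - a)*f(κ) = [-13/(10*(κ - 2/9)**3)] / (κ - a').
Simple pole: residue = g(a) at a = (-1/4) - ((1/4)*sqrt(79))*i, which is (-117960219/5842770560) - ((761562243/461578874240)*sqrt(79))*i.
The factor κ**2 + κ/2 + 5 splits as (κ - a)(κ - a') with a = (-1/4) + ((1/4)*sqrt(79))*i, a' = (-1/4) - ((1/4)*sqrt(79))*i. At the order-1 pole a set g(κ) = (κ - a)*f(κ) = [-13/(10*(κ - 2/9)**3)] / (κ - a').
Simple pole: residue = g(a) at a = (-1/4) + ((1/4)*sqrt(79))*i, which is (-117960219/5842770560) + ((761562243/461578874240)*sqrt(79))*i.
At the order-3 pole 2/9 set g(κ) = (κ - (2/9))^3*f(κ) = -13/(10*(κ**2 + κ/2 + 5)).
Order-3 pole: residue = g''(a)/2; g''(2/9) = 117960219/1460692640, so the residue is 117960219/2921385280.
List the singular points by increasing real part (a conjugate pair: the negative imaginary part first).

Radius of convergence at 0: 2/9.
At (-1/4) - ((1/4)*sqrt(79))*i: a pole of order 1; residue (-117960219/5842770560) - ((761562243/461578874240)*sqrt(79))*i.
At (-1/4) + ((1/4)*sqrt(79))*i: a pole of order 1; residue (-117960219/5842770560) + ((761562243/461578874240)*sqrt(79))*i.
At 2/9: a pole of order 3; residue 117960219/2921385280.


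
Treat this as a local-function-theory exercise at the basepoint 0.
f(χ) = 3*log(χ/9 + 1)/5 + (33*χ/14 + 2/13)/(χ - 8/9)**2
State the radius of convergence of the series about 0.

The radius of convergence is 8/9.

Denominator factor (χ - 8/9)^2: pole of order 2 at 8/9, modulus 8/9.
Branch term (3/5)*log(1 - χ/(-9)): its argument vanishes at χ = -9, a logarithmic branch point, modulus 9.
The radius of convergence is the smallest modulus among the singular points: 8/9.


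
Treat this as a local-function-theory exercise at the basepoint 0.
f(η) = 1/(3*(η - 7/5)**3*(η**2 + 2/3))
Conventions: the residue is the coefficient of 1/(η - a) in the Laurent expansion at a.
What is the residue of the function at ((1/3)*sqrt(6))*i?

The factor η**2 + 2/3 splits as (η - a)(η - a') with a = ((1/3)*sqrt(6))*i, a' = -((1/3)*sqrt(6))*i. At the order-1 pole a set g(η) = (η - a)*f(η) = [1/(3*(η - 7/5)**3)] / (η - a').
Simple pole: residue = g(a) at a = ((1/3)*sqrt(6))*i, which is (-733125/15290746) - ((7875/30581492)*sqrt(6))*i.

The residue is (-733125/15290746) - ((7875/30581492)*sqrt(6))*i.


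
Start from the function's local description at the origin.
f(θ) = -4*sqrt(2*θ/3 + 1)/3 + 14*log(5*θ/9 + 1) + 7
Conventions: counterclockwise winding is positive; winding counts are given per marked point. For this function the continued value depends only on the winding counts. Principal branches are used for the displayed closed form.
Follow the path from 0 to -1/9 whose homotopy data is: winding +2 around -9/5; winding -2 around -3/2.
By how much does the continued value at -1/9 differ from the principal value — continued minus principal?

Continued minus principal equals (56)*pi*i.

The rational part is single-valued and drops out of the difference; each branch term changes only by its own monodromy.
(-4/3)*sqrt(1 - θ/(-3/2)): winding -2 is even, the square root returns to the same sheet, contribution 0.
(14)*log(1 - θ/(-9/5)): each positive loop around -9/5 adds 2*pi*i to the log, so winding +2 contributes (14)*(2)*2*pi*i = (56)*pi*i.
Summing the contributions at θ = -1/9 gives (56)*pi*i.


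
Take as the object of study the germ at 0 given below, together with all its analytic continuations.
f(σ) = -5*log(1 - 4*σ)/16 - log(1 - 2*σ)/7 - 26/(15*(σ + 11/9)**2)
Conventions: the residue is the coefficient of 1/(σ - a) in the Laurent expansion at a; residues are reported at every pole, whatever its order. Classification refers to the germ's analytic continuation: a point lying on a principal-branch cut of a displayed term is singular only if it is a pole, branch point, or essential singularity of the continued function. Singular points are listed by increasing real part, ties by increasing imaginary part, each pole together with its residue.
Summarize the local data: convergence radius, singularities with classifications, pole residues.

Denominator factor (σ + 11/9)^2: pole of order 2 at -11/9, modulus 11/9.
Branch term (-1/7)*log(1 - σ/(1/2)): its argument vanishes at σ = 1/2, a logarithmic branch point, modulus 1/2.
Branch term (-5/16)*log(1 - σ/(1/4)): its argument vanishes at σ = 1/4, a logarithmic branch point, modulus 1/4.
The radius of convergence is the smallest modulus among the singular points: 1/4.
The branch terms are analytic at -11/9 and contribute nothing to the residue; only the rational part matters.
At the order-2 pole -11/9 set g(σ) = (σ - (-11/9))^2*(rational part) = -26/15.
Order-2 pole: residue = g'(a); g'(-11/9) = 0, so the residue is 0.
List the singular points by increasing real part (a conjugate pair: the negative imaginary part first).

Radius of convergence at 0: 1/4.
At -11/9: a pole of order 2; residue 0.
At 1/4: a logarithmic branch point.
At 1/2: a logarithmic branch point.


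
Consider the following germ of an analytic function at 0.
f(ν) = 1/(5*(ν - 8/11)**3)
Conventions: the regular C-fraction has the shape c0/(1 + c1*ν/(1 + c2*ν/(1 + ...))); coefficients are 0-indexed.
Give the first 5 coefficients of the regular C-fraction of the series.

The regular C-fraction coefficients are [-1331/2560, -33/8, 11/8, -11/12, 11/48].

Taylor coefficients (expand at 0): a_0 = -1331/2560, a_1 = -43923/20480, a_2 = -483153/81920, a_3 = -1771561/131072, a_4 = -58461513/2097152.
c0 = a_0 = -1331/2560. Peel one level at a time: if S = 1 + c*ν/S' with S'(0) = 1, then c is the ν-coefficient of S and S' = c*ν/(S - 1).
S_1 = c0/f = 1 + (-33/8)*ν + (363/64)*ν^2 + ...; c1 = -33/8.
S_2 = c1*ν/(S_1 - 1) = 1 + (11/8)*ν + (121/96)*ν^2 + ...; c2 = 11/8.
S_3 = c2*ν/(S_2 - 1) = 1 + (-11/12)*ν + (121/576)*ν^2 + ...; c3 = -11/12.
S_4 = c3*ν/(S_3 - 1) = 1 + (11/48)*ν + ...; c4 = 11/48.


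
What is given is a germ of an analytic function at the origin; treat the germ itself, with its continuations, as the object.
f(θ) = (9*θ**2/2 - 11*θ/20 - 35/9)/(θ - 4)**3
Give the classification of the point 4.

The denominator factor θ - 4 vanishes at 4 and appears to the power 3; the numerator there equals 2966/45, nonzero, and no other factor vanishes.
Hence a pole whose order is the multiplicity, 3.

The point is a pole of order 3.


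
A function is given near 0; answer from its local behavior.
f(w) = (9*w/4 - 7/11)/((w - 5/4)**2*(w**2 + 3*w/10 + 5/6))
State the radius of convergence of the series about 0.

The radius of convergence is (1/6)*sqrt(30).

Denominator factor (w**2 + 3*w/10 + 5/6): discriminant -973/300, complex-conjugate roots (-3/20) + ((1/60)*sqrt(2919))*i and (-3/20) - ((1/60)*sqrt(2919))*i; poles of order 1, moduli (1/6)*sqrt(30) and (1/6)*sqrt(30).
Denominator factor (w - 5/4)^2: pole of order 2 at 5/4, modulus 5/4.
The radius of convergence is the smallest modulus among the singular points: (1/6)*sqrt(30).


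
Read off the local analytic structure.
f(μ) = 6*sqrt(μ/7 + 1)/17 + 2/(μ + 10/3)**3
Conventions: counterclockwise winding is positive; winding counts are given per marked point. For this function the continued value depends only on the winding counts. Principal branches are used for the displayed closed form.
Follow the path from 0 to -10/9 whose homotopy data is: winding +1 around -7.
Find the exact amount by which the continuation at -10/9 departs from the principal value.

The rational part is single-valued and drops out of the difference; each branch term changes only by its own monodromy.
(6/17)*sqrt(1 - μ/(-7)): winding +1 is odd, the square root flips sign, contributing -2*(6/17)*sqrt(1 - (-10/9)/(-7)) = -2*(6/17)*sqrt(53/63) = -(4/119)*sqrt(371).
Summing the contributions at μ = -10/9 gives -(4/119)*sqrt(371).

Continued minus principal equals -(4/119)*sqrt(371).


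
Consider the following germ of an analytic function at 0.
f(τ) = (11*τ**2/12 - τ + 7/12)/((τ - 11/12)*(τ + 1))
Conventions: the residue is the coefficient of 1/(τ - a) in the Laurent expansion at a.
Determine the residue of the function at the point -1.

The residue is -30/23.

At the order-1 pole -1 set g(τ) = (τ - (-1))*f(τ) = (11*τ**2/12 - τ + 7/12)/(τ - 11/12).
Simple pole: residue = g(a) at a = -1, which is -30/23.


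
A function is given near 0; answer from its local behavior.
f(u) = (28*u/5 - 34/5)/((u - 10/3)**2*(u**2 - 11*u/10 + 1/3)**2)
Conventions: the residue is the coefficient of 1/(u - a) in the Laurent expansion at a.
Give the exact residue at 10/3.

At the order-2 pole 10/3 set g(u) = (u - (10/3))^2*f(u) = (28*u/5 - 34/5)/(u**2 - 11*u/10 + 1/3)**2.
Order-2 pole: residue = g'(a); g'(10/3) = -807003/4287500, so the residue is -807003/4287500.

The residue is -807003/4287500.


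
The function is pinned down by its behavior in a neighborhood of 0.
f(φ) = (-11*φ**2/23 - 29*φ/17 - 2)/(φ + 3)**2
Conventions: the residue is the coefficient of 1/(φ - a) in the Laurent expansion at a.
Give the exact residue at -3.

The residue is 455/391.

At the order-2 pole -3 set g(φ) = (φ - (-3))^2*f(φ) = -11*φ**2/23 - 29*φ/17 - 2.
Order-2 pole: residue = g'(a); g'(-3) = 455/391, so the residue is 455/391.


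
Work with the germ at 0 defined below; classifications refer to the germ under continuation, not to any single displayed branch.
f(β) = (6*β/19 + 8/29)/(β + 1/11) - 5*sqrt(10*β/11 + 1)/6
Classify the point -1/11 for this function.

The denominator factor β + 1/11 vanishes at -1/11 and appears to the power 1; the numerator there equals 1498/6061, nonzero, and no other factor vanishes.
The branch terms are analytic at this point.
Hence a pole whose order is the multiplicity, 1.

The point is a pole of order 1.


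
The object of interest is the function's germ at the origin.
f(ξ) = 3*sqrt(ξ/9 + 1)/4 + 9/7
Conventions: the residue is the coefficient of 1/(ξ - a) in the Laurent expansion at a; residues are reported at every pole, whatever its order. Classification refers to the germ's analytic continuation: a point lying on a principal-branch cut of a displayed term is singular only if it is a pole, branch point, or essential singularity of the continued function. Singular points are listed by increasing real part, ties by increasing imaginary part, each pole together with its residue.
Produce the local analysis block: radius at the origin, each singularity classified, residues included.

Branch term (3/4)*sqrt(1 - ξ/(-9)): its argument vanishes at ξ = -9, a square-root branch point, modulus 9.
The radius of convergence is the smallest modulus among the singular points: 9.

Radius of convergence at 0: 9.
At -9: an algebraic (square-root) branch point.


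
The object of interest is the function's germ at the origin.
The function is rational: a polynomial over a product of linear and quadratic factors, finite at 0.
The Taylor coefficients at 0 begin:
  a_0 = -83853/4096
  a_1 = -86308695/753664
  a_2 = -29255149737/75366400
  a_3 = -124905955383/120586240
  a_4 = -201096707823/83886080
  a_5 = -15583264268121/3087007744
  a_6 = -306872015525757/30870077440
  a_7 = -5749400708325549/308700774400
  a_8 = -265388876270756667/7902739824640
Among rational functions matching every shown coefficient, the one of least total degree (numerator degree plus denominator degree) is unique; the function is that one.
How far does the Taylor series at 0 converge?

No rational of total degree below 7 reproduces all 9 coefficients; solving the [2/5] Pade equations on them gives f(k) = (-29*k**2/25 - 10*k/23 + 14)/((k - 4/3)**2*(k - 8/11)**3), whose expansion matches every shown term.
Denominator factor (k - 8/11)^3: pole of order 3 at 8/11, modulus 8/11.
Denominator factor (k - 4/3)^2: pole of order 2 at 4/3, modulus 4/3.
The radius of convergence is the smallest modulus among the singular points: 8/11.

The radius of convergence is 8/11.


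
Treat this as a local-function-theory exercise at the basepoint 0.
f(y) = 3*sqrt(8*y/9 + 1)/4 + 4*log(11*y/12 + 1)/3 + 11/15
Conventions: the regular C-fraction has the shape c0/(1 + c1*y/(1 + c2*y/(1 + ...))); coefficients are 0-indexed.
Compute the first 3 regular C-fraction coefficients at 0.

Taylor coefficients (expand at 0): a_0 = 89/60, a_1 = 14/9, a_2 = -137/216.
c0 = a_0 = 89/60. Peel one level at a time: if S = 1 + c*y/S' with S'(0) = 1, then c is the y-coefficient of S and S' = c*y/(S - 1).
S_1 = c0/f = 1 + (-280/267)*y + (217765/142578)*y^2 + ...; c1 = -280/267.
S_2 = c1*y/(S_1 - 1) = 1 + (43553/29904)*y + ...; c2 = 43553/29904.

The regular C-fraction coefficients are [89/60, -280/267, 43553/29904].


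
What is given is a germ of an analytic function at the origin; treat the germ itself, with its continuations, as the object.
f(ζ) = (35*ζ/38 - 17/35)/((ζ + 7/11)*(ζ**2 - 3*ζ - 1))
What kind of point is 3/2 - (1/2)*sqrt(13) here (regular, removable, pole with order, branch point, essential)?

The point is a pole of order 1.

The denominator factor ζ**2 - 3*ζ - 1 vanishes at 3/2 - (1/2)*sqrt(13) and appears to the power 1; the numerator there equals 2383/2660 - (35/76)*sqrt(13), nonzero, and no other factor vanishes.
Hence a pole whose order is the multiplicity, 1.


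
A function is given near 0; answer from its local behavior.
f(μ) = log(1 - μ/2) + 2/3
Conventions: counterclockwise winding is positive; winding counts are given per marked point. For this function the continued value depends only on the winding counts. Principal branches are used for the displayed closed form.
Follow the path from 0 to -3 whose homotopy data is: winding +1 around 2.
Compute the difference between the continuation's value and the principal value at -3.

Continued minus principal equals (2)*pi*i.

The rational part is single-valued and drops out of the difference; each branch term changes only by its own monodromy.
(1)*log(1 - μ/(2)): each positive loop around 2 adds 2*pi*i to the log, so winding +1 contributes (1)*(1)*2*pi*i = (2)*pi*i.
Summing the contributions at μ = -3 gives (2)*pi*i.


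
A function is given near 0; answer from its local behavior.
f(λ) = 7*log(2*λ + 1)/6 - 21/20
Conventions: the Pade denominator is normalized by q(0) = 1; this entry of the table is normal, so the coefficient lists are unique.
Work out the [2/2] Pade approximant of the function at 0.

Taylor coefficients needed (expand at 0): a_0 = -21/20, a_1 = 7/3, a_2 = -7/3, a_3 = 28/9, a_4 = -14/3.
Write the denominator as Q(λ) = 1 + q1*λ + q2*λ^2. Requiring Q*f - P = O(λ^5) with deg P <= 2 kills the coefficients of λ^3..λ^4 in Q*f:
  λ^3: a_3 + q1*a_2 + q2*a_1 = 0, i.e. 28/9 + (-7/3)*q1 + (7/3)*q2 = 0.
  λ^4: a_4 + q1*a_3 + q2*a_2 = 0, i.e. -14/3 + (28/9)*q1 + (-7/3)*q2 = 0.
Solving this linear system: q1 = 2, q2 = 2/3.
The numerator is Q*f truncated at degree 2: P0 = a_0 = -21/20; P1 = a_1 + q1*a_0 = 7/30; P2 = a_2 + q1*a_1 + q2*a_0 = 49/30.

The Pade approximant has numerator coefficients [-21/20, 7/30, 49/30]; denominator coefficients [1, 2, 2/3].


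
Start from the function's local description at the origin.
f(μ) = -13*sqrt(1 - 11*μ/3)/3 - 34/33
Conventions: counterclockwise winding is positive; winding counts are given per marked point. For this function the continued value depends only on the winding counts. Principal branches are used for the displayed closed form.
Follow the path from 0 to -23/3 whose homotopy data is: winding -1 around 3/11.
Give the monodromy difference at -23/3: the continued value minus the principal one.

Continued minus principal equals (26/9)*sqrt(262).

The rational part is single-valued and drops out of the difference; each branch term changes only by its own monodromy.
(-13/3)*sqrt(1 - μ/(3/11)): winding -1 is odd, the square root flips sign, contributing -2*(-13/3)*sqrt(1 - (-23/3)/(3/11)) = -2*(-13/3)*sqrt(262/9) = (26/9)*sqrt(262).
Summing the contributions at μ = -23/3 gives (26/9)*sqrt(262).


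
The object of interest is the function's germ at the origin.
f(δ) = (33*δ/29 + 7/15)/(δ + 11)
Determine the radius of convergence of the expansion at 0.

The radius of convergence is 11.

Denominator factor (δ + 11): pole of order 1 at -11, modulus 11.
The radius of convergence is the smallest modulus among the singular points: 11.


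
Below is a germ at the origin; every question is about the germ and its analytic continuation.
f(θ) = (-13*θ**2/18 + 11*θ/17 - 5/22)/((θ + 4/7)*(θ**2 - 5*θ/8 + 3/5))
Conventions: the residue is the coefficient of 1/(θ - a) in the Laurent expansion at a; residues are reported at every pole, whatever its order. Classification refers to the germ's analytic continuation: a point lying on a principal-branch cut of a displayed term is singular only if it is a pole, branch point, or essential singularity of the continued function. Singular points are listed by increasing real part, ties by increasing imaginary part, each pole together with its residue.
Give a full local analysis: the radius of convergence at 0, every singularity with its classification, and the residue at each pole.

Radius of convergence at 0: 4/7.
At -4/7: a pole of order 1; residue -686825/1058607.
At (5/16) - ((1/80)*sqrt(3215))*i: a pole of order 1; residue (-155449/4234428) + ((802445/247521564)*sqrt(3215))*i.
At (5/16) + ((1/80)*sqrt(3215))*i: a pole of order 1; residue (-155449/4234428) - ((802445/247521564)*sqrt(3215))*i.

Denominator factor (θ**2 - 5*θ/8 + 3/5): discriminant -643/320, complex-conjugate roots (5/16) + ((1/80)*sqrt(3215))*i and (5/16) - ((1/80)*sqrt(3215))*i; poles of order 1, moduli (1/5)*sqrt(15) and (1/5)*sqrt(15).
Denominator factor (θ + 4/7): pole of order 1 at -4/7, modulus 4/7.
The radius of convergence is the smallest modulus among the singular points: 4/7.
At the order-1 pole -4/7 set g(θ) = (θ - (-4/7))*f(θ) = (-13*θ**2/18 + 11*θ/17 - 5/22)/(θ**2 - 5*θ/8 + 3/5).
Simple pole: residue = g(a) at a = -4/7, which is -686825/1058607.
The factor θ**2 - 5*θ/8 + 3/5 splits as (θ - a)(θ - a') with a = (5/16) - ((1/80)*sqrt(3215))*i, a' = (5/16) + ((1/80)*sqrt(3215))*i. At the order-1 pole a set g(θ) = (θ - a)*f(θ) = [(-13*θ**2/18 + 11*θ/17 - 5/22)/(θ + 4/7)] / (θ - a').
Simple pole: residue = g(a) at a = (5/16) - ((1/80)*sqrt(3215))*i, which is (-155449/4234428) + ((802445/247521564)*sqrt(3215))*i.
The factor θ**2 - 5*θ/8 + 3/5 splits as (θ - a)(θ - a') with a = (5/16) + ((1/80)*sqrt(3215))*i, a' = (5/16) - ((1/80)*sqrt(3215))*i. At the order-1 pole a set g(θ) = (θ - a)*f(θ) = [(-13*θ**2/18 + 11*θ/17 - 5/22)/(θ + 4/7)] / (θ - a').
Simple pole: residue = g(a) at a = (5/16) + ((1/80)*sqrt(3215))*i, which is (-155449/4234428) - ((802445/247521564)*sqrt(3215))*i.
List the singular points by increasing real part (a conjugate pair: the negative imaginary part first).


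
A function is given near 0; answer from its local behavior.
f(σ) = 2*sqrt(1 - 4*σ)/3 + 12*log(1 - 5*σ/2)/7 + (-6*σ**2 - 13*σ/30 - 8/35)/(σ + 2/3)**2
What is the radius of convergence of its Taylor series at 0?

The radius of convergence is 1/4.

Denominator factor (σ + 2/3)^2: pole of order 2 at -2/3, modulus 2/3.
Branch term (2/3)*sqrt(1 - σ/(1/4)): its argument vanishes at σ = 1/4, a square-root branch point, modulus 1/4.
Branch term (12/7)*log(1 - σ/(2/5)): its argument vanishes at σ = 2/5, a logarithmic branch point, modulus 2/5.
The radius of convergence is the smallest modulus among the singular points: 1/4.


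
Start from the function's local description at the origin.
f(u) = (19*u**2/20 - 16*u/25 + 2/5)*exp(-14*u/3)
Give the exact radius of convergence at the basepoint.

The radius of convergence is infinite.

The factor exp(-14*u/3) is entire and contributes no finite singular point.
The polynomial part has no poles.
No finite singular points: the Taylor series at 0 converges everywhere.


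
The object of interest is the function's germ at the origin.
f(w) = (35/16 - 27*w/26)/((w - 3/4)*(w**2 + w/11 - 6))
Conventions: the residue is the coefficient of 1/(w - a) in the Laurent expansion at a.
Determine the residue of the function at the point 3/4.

At the order-1 pole 3/4 set g(w) = (w - (3/4))*f(w) = (35/16 - 27*w/26)/(w**2 + w/11 - 6).
Simple pole: residue = g(a) at a = 3/4, which is -3223/12285.

The residue is -3223/12285.


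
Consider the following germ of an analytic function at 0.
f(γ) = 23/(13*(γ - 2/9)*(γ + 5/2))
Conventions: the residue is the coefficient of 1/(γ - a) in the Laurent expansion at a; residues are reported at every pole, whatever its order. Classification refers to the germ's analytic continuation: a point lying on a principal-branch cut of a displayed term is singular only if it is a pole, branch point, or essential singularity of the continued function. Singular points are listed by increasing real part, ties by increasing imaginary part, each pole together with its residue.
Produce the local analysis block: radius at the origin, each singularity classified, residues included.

Radius of convergence at 0: 2/9.
At -5/2: a pole of order 1; residue -414/637.
At 2/9: a pole of order 1; residue 414/637.

Denominator factor (γ + 5/2): pole of order 1 at -5/2, modulus 5/2.
Denominator factor (γ - 2/9): pole of order 1 at 2/9, modulus 2/9.
The radius of convergence is the smallest modulus among the singular points: 2/9.
At the order-1 pole -5/2 set g(γ) = (γ - (-5/2))*f(γ) = 23/(13*(γ - 2/9)).
Simple pole: residue = g(a) at a = -5/2, which is -414/637.
At the order-1 pole 2/9 set g(γ) = (γ - (2/9))*f(γ) = 23/(13*(γ + 5/2)).
Simple pole: residue = g(a) at a = 2/9, which is 414/637.
List the singular points by increasing real part (a conjugate pair: the negative imaginary part first).


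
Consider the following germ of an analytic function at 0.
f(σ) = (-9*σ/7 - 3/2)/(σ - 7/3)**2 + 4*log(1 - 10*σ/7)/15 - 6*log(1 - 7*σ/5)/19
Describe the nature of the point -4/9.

The point is a regular point.

Denominator factors: σ - 7/3 = -25/9 at σ = -4/9 — none vanishes.
Branch term log(1 - σ/(5/7)): argument at -4/9 is 73/45, nonzero, so -4/9 is not its branch point (a point on a principal cut is still regular for the continued germ).
Branch term log(1 - σ/(7/10)): argument at -4/9 is 103/63, nonzero, so -4/9 is not its branch point (a point on a principal cut is still regular for the continued germ).
So the germ continues analytically to -4/9.


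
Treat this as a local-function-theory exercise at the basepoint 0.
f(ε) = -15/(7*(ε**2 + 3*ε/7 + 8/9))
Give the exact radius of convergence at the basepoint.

The radius of convergence is (2/3)*sqrt(2).

Denominator factor (ε**2 + 3*ε/7 + 8/9): discriminant -1487/441, complex-conjugate roots (-3/14) + ((1/42)*sqrt(1487))*i and (-3/14) - ((1/42)*sqrt(1487))*i; poles of order 1, moduli (2/3)*sqrt(2) and (2/3)*sqrt(2).
The radius of convergence is the smallest modulus among the singular points: (2/3)*sqrt(2).


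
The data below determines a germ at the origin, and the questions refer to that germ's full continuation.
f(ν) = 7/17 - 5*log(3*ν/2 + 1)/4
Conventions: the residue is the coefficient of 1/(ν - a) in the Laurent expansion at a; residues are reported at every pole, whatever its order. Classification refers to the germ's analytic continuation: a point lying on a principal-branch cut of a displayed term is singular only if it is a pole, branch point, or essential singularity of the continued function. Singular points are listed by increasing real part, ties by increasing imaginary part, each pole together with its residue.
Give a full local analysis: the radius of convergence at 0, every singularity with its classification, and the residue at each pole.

Radius of convergence at 0: 2/3.
At -2/3: a logarithmic branch point.

Branch term (-5/4)*log(1 - ν/(-2/3)): its argument vanishes at ν = -2/3, a logarithmic branch point, modulus 2/3.
The radius of convergence is the smallest modulus among the singular points: 2/3.


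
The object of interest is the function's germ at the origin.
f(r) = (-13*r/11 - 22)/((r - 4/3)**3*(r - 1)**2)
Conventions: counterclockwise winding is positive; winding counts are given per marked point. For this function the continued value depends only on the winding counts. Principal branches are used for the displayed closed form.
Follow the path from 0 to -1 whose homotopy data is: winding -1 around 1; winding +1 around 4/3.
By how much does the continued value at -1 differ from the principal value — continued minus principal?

The function is rational, hence single-valued: continuing it around any pole returns the same value, so the difference is 0.

Continued minus principal equals 0.


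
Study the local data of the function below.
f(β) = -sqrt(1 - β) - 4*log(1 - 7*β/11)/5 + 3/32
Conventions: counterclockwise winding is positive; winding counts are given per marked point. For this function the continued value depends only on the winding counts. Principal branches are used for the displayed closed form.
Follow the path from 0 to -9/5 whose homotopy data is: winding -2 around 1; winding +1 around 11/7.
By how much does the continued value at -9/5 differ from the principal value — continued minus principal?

Continued minus principal equals -(8/5)*pi*i.

The rational part is single-valued and drops out of the difference; each branch term changes only by its own monodromy.
(-4/5)*log(1 - β/(11/7)): each positive loop around 11/7 adds 2*pi*i to the log, so winding +1 contributes (-4/5)*(1)*2*pi*i = -(8/5)*pi*i.
(-1)*sqrt(1 - β/(1)): winding -2 is even, the square root returns to the same sheet, contribution 0.
Summing the contributions at β = -9/5 gives -(8/5)*pi*i.


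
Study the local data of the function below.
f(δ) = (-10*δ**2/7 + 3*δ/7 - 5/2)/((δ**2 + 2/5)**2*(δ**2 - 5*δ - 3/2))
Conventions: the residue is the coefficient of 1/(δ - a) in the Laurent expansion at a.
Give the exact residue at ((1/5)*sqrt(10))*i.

The residue is (-13739150/12966247) - ((47168825/207459952)*sqrt(10))*i.

The factor δ**2 + 2/5 splits as (δ - a)(δ - a') with a = ((1/5)*sqrt(10))*i, a' = -((1/5)*sqrt(10))*i. At the order-2 pole a set g(δ) = (δ - a)^2*f(δ) = [(-10*δ**2/7 + 3*δ/7 - 5/2)/(δ**2 - 5*δ - 3/2)] / (δ - a')^2.
Order-2 pole: residue = g'(a); g'(((1/5)*sqrt(10))*i) = (-13739150/12966247) - ((47168825/207459952)*sqrt(10))*i, so the residue is (-13739150/12966247) - ((47168825/207459952)*sqrt(10))*i.


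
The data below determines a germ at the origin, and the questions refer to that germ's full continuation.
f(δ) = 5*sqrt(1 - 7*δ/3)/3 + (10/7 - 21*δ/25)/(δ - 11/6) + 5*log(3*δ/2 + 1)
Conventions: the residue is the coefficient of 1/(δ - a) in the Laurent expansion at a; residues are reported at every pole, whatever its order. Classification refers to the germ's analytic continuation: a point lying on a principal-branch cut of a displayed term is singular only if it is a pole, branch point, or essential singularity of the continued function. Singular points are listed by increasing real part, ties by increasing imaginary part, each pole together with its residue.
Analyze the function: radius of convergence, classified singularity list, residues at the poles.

Radius of convergence at 0: 3/7.
At -2/3: a logarithmic branch point.
At 3/7: an algebraic (square-root) branch point.
At 11/6: a pole of order 1; residue -39/350.

Denominator factor (δ - 11/6): pole of order 1 at 11/6, modulus 11/6.
Branch term (5/3)*sqrt(1 - δ/(3/7)): its argument vanishes at δ = 3/7, a square-root branch point, modulus 3/7.
Branch term (5)*log(1 - δ/(-2/3)): its argument vanishes at δ = -2/3, a logarithmic branch point, modulus 2/3.
The radius of convergence is the smallest modulus among the singular points: 3/7.
The branch terms are analytic at 11/6 and contribute nothing to the residue; only the rational part matters.
At the order-1 pole 11/6 set g(δ) = (δ - (11/6))*(rational part) = 10/7 - 21*δ/25.
Simple pole: residue = g(a) at a = 11/6, which is -39/350.
List the singular points by increasing real part (a conjugate pair: the negative imaginary part first).


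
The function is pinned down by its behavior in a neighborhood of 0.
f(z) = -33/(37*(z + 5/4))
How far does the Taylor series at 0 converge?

Denominator factor (z + 5/4): pole of order 1 at -5/4, modulus 5/4.
The radius of convergence is the smallest modulus among the singular points: 5/4.

The radius of convergence is 5/4.


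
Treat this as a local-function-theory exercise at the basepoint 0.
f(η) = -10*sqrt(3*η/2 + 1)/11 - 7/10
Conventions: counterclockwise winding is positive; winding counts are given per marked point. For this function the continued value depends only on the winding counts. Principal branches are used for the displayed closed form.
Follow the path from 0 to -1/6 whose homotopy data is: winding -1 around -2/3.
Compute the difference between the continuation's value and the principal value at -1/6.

Continued minus principal equals (10/11)*sqrt(3).

The rational part is single-valued and drops out of the difference; each branch term changes only by its own monodromy.
(-10/11)*sqrt(1 - η/(-2/3)): winding -1 is odd, the square root flips sign, contributing -2*(-10/11)*sqrt(1 - (-1/6)/(-2/3)) = -2*(-10/11)*sqrt(3/4) = (10/11)*sqrt(3).
Summing the contributions at η = -1/6 gives (10/11)*sqrt(3).


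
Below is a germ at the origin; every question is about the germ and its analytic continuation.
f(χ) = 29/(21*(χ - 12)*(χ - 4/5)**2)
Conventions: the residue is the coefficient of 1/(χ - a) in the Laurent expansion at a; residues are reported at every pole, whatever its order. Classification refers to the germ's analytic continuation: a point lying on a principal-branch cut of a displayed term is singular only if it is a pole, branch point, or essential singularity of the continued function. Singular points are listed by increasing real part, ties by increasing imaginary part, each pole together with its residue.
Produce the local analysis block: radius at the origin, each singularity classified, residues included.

Denominator factor (χ - 4/5)^2: pole of order 2 at 4/5, modulus 4/5.
Denominator factor (χ - 12): pole of order 1 at 12, modulus 12.
The radius of convergence is the smallest modulus among the singular points: 4/5.
At the order-2 pole 4/5 set g(χ) = (χ - (4/5))^2*f(χ) = 29/(21*(χ - 12)).
Order-2 pole: residue = g'(a); g'(4/5) = -725/65856, so the residue is -725/65856.
At the order-1 pole 12 set g(χ) = (χ - (12))*f(χ) = 29/(21*(χ - 4/5)**2).
Simple pole: residue = g(a) at a = 12, which is 725/65856.
List the singular points by increasing real part (a conjugate pair: the negative imaginary part first).

Radius of convergence at 0: 4/5.
At 4/5: a pole of order 2; residue -725/65856.
At 12: a pole of order 1; residue 725/65856.


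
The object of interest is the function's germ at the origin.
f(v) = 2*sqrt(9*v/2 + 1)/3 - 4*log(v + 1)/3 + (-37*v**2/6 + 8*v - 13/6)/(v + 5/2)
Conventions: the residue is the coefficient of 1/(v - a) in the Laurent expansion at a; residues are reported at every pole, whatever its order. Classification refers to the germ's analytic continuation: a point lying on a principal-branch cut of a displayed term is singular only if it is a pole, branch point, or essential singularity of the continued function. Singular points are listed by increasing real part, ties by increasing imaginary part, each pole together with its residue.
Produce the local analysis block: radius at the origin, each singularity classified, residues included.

Radius of convergence at 0: 2/9.
At -5/2: a pole of order 1; residue -1457/24.
At -1: a logarithmic branch point.
At -2/9: an algebraic (square-root) branch point.

Denominator factor (v + 5/2): pole of order 1 at -5/2, modulus 5/2.
Branch term (2/3)*sqrt(1 - v/(-2/9)): its argument vanishes at v = -2/9, a square-root branch point, modulus 2/9.
Branch term (-4/3)*log(1 - v/(-1)): its argument vanishes at v = -1, a logarithmic branch point, modulus 1.
The radius of convergence is the smallest modulus among the singular points: 2/9.
The branch terms are analytic at -5/2 and contribute nothing to the residue; only the rational part matters.
At the order-1 pole -5/2 set g(v) = (v - (-5/2))*(rational part) = -37*v**2/6 + 8*v - 13/6.
Simple pole: residue = g(a) at a = -5/2, which is -1457/24.
List the singular points by increasing real part (a conjugate pair: the negative imaginary part first).


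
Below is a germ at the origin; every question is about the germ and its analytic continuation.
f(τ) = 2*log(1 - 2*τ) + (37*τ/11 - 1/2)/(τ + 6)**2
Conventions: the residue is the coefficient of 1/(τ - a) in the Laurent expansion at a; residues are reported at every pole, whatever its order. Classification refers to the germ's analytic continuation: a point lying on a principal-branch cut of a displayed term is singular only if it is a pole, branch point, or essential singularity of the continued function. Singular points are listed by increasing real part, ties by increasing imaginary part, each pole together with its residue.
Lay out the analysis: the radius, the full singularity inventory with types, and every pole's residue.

Denominator factor (τ + 6)^2: pole of order 2 at -6, modulus 6.
Branch term (2)*log(1 - τ/(1/2)): its argument vanishes at τ = 1/2, a logarithmic branch point, modulus 1/2.
The radius of convergence is the smallest modulus among the singular points: 1/2.
The branch term is analytic at -6 and contributes nothing to the residue; only the rational part matters.
At the order-2 pole -6 set g(τ) = (τ - (-6))^2*(rational part) = 37*τ/11 - 1/2.
Order-2 pole: residue = g'(a); g'(-6) = 37/11, so the residue is 37/11.
List the singular points by increasing real part (a conjugate pair: the negative imaginary part first).

Radius of convergence at 0: 1/2.
At -6: a pole of order 2; residue 37/11.
At 1/2: a logarithmic branch point.
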